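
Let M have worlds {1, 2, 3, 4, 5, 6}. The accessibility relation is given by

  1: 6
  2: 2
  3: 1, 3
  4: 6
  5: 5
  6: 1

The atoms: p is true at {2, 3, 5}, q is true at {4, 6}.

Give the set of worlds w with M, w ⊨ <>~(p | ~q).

{1, 4}

1: successors {6}; ~(p | ~q) there: 6:T. ✓
2: successors {2}; ~(p | ~q) there: 2:F. ✗
3: successors {1, 3}; ~(p | ~q) there: 1:F, 3:F. ✗
4: successors {6}; ~(p | ~q) there: 6:T. ✓
5: successors {5}; ~(p | ~q) there: 5:F. ✗
6: successors {1}; ~(p | ~q) there: 1:F. ✗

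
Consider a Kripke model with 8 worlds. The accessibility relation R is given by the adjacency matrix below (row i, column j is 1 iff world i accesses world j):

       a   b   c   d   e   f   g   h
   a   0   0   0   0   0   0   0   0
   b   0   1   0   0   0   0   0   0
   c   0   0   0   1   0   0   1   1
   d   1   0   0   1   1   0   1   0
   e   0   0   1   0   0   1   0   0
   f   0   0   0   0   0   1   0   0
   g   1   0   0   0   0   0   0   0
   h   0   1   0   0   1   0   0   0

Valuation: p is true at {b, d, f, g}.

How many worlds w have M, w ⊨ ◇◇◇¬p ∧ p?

a: ◇◇◇¬p is F, p is F. ✗
b: ◇◇◇¬p is F, p is T. ✗
c: ◇◇◇¬p is T, p is F. ✗
d: ◇◇◇¬p is T, p is T. ✓
e: ◇◇◇¬p is T, p is F. ✗
f: ◇◇◇¬p is F, p is T. ✗
g: ◇◇◇¬p is F, p is T. ✗
h: ◇◇◇¬p is T, p is F. ✗
Satisfying worlds: {d}.

1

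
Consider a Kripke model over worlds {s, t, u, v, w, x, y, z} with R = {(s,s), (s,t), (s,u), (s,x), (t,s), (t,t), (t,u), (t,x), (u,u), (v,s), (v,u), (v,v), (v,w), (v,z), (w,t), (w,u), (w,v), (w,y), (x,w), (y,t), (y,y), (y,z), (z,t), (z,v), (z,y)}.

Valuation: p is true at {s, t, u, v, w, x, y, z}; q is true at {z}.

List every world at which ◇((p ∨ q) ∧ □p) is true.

s: successors {s, t, u, x}; (p ∨ q) ∧ □p there: s:T, t:T, u:T, x:T. ✓
t: successors {s, t, u, x}; (p ∨ q) ∧ □p there: s:T, t:T, u:T, x:T. ✓
u: successors {u}; (p ∨ q) ∧ □p there: u:T. ✓
v: successors {s, u, v, w, z}; (p ∨ q) ∧ □p there: s:T, u:T, v:T, w:T, z:T. ✓
w: successors {t, u, v, y}; (p ∨ q) ∧ □p there: t:T, u:T, v:T, y:T. ✓
x: successors {w}; (p ∨ q) ∧ □p there: w:T. ✓
y: successors {t, y, z}; (p ∨ q) ∧ □p there: t:T, y:T, z:T. ✓
z: successors {t, v, y}; (p ∨ q) ∧ □p there: t:T, v:T, y:T. ✓

{s, t, u, v, w, x, y, z}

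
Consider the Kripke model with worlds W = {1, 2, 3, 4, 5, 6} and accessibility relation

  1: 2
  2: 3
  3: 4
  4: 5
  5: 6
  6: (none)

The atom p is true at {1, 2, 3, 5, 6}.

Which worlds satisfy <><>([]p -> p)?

1: successors {2}; <>([]p -> p) there: 2:T. ✓
2: successors {3}; <>([]p -> p) there: 3:F. ✗
3: successors {4}; <>([]p -> p) there: 4:T. ✓
4: successors {5}; <>([]p -> p) there: 5:T. ✓
5: successors {6}; <>([]p -> p) there: 6:F. ✗
6: no successors, so <><>([]p -> p) fails. ✗

{1, 3, 4}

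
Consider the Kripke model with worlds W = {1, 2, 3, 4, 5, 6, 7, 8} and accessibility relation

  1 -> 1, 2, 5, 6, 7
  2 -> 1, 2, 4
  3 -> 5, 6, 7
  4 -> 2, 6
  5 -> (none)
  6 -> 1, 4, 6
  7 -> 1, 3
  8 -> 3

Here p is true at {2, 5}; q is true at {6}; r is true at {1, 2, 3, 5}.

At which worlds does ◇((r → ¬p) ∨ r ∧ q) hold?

{1, 2, 3, 4, 6, 7, 8}

1: successors {1, 2, 5, 6, 7}; (r → ¬p) ∨ r ∧ q there: 1:T, 2:F, 5:F, 6:T, 7:T. ✓
2: successors {1, 2, 4}; (r → ¬p) ∨ r ∧ q there: 1:T, 2:F, 4:T. ✓
3: successors {5, 6, 7}; (r → ¬p) ∨ r ∧ q there: 5:F, 6:T, 7:T. ✓
4: successors {2, 6}; (r → ¬p) ∨ r ∧ q there: 2:F, 6:T. ✓
5: no successors, so ◇((r → ¬p) ∨ r ∧ q) fails. ✗
6: successors {1, 4, 6}; (r → ¬p) ∨ r ∧ q there: 1:T, 4:T, 6:T. ✓
7: successors {1, 3}; (r → ¬p) ∨ r ∧ q there: 1:T, 3:T. ✓
8: successors {3}; (r → ¬p) ∨ r ∧ q there: 3:T. ✓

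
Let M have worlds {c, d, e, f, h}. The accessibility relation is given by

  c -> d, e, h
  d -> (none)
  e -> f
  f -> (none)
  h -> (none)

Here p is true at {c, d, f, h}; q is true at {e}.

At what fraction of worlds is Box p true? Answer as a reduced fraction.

c: successors {d, e, h}; p there: d:T, e:F, h:T. ✗
d: no successors, so Box p holds vacuously. ✓
e: successors {f}; p there: f:T. ✓
f: no successors, so Box p holds vacuously. ✓
h: no successors, so Box p holds vacuously. ✓
That's 4 of 5 worlds, so 4/5.

4/5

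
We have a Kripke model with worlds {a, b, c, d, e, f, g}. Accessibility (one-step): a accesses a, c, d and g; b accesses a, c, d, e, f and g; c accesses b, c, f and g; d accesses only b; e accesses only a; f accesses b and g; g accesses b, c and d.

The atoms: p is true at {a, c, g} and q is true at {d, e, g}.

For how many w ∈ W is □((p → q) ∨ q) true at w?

2

a: successors {a, c, d, g}; (p → q) ∨ q there: a:F, c:F, d:T, g:T. ✗
b: successors {a, c, d, e, f, g}; (p → q) ∨ q there: a:F, c:F, d:T, e:T, f:T, g:T. ✗
c: successors {b, c, f, g}; (p → q) ∨ q there: b:T, c:F, f:T, g:T. ✗
d: successors {b}; (p → q) ∨ q there: b:T. ✓
e: successors {a}; (p → q) ∨ q there: a:F. ✗
f: successors {b, g}; (p → q) ∨ q there: b:T, g:T. ✓
g: successors {b, c, d}; (p → q) ∨ q there: b:T, c:F, d:T. ✗
Satisfying worlds: {d, f}.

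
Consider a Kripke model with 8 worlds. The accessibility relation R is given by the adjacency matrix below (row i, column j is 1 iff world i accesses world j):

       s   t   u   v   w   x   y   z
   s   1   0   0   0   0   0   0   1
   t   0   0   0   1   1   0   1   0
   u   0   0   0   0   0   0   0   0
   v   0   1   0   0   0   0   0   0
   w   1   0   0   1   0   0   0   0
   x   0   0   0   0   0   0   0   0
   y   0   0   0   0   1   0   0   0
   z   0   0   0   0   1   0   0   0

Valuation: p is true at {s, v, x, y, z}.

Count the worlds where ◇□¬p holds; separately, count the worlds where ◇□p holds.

For ◇□¬p:
s: successors {s, z}; □¬p there: s:F, z:T. ✓
t: successors {v, w, y}; □¬p there: v:T, w:F, y:T. ✓
u: no successors, so ◇□¬p fails. ✗
v: successors {t}; □¬p there: t:F. ✗
w: successors {s, v}; □¬p there: s:F, v:T. ✓
x: no successors, so ◇□¬p fails. ✗
y: successors {w}; □¬p there: w:F. ✗
z: successors {w}; □¬p there: w:F. ✗
— 3 worlds.
For ◇□p:
s: successors {s, z}; □p there: s:T, z:F. ✓
t: successors {v, w, y}; □p there: v:F, w:T, y:F. ✓
u: no successors, so ◇□p fails. ✗
v: successors {t}; □p there: t:F. ✗
w: successors {s, v}; □p there: s:T, v:F. ✓
x: no successors, so ◇□p fails. ✗
y: successors {w}; □p there: w:T. ✓
z: successors {w}; □p there: w:T. ✓
— 5 worlds.

3 and 5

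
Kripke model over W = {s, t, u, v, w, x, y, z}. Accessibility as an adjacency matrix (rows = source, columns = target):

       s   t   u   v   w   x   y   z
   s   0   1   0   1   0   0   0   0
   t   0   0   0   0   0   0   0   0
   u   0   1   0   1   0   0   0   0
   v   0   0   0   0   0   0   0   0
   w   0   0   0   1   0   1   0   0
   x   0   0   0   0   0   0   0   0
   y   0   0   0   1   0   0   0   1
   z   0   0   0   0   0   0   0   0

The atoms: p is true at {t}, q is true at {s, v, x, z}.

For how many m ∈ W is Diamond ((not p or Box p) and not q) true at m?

s: successors {t, v}; (not p or Box p) and not q there: t:T, v:F. ✓
t: no successors, so Diamond ((not p or Box p) and not q) fails. ✗
u: successors {t, v}; (not p or Box p) and not q there: t:T, v:F. ✓
v: no successors, so Diamond ((not p or Box p) and not q) fails. ✗
w: successors {v, x}; (not p or Box p) and not q there: v:F, x:F. ✗
x: no successors, so Diamond ((not p or Box p) and not q) fails. ✗
y: successors {v, z}; (not p or Box p) and not q there: v:F, z:F. ✗
z: no successors, so Diamond ((not p or Box p) and not q) fails. ✗
Satisfying worlds: {s, u}.

2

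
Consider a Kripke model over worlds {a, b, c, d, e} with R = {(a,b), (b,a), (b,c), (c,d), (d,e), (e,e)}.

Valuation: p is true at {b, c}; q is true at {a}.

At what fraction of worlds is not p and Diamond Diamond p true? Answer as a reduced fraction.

1/5

a: not p is T, Diamond Diamond p is T. ✓
b: not p is F, Diamond Diamond p is T. ✗
c: not p is F, Diamond Diamond p is F. ✗
d: not p is T, Diamond Diamond p is F. ✗
e: not p is T, Diamond Diamond p is F. ✗
That's 1 of 5 worlds, so 1/5.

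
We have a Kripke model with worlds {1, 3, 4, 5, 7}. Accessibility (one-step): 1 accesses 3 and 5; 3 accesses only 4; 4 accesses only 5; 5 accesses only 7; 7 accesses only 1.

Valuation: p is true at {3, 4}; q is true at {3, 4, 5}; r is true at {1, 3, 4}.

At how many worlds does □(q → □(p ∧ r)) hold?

1: successors {3, 5}; q → □(p ∧ r) there: 3:T, 5:F. ✗
3: successors {4}; q → □(p ∧ r) there: 4:F. ✗
4: successors {5}; q → □(p ∧ r) there: 5:F. ✗
5: successors {7}; q → □(p ∧ r) there: 7:T. ✓
7: successors {1}; q → □(p ∧ r) there: 1:T. ✓
Satisfying worlds: {5, 7}.

2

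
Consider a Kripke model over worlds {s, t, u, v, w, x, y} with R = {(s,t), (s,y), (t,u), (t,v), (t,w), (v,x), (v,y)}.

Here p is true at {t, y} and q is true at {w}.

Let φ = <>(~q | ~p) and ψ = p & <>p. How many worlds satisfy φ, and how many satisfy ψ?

3 and 0

For <>(~q | ~p):
s: successors {t, y}; ~q | ~p there: t:T, y:T. ✓
t: successors {u, v, w}; ~q | ~p there: u:T, v:T, w:T. ✓
u: no successors, so <>(~q | ~p) fails. ✗
v: successors {x, y}; ~q | ~p there: x:T, y:T. ✓
w: no successors, so <>(~q | ~p) fails. ✗
x: no successors, so <>(~q | ~p) fails. ✗
y: no successors, so <>(~q | ~p) fails. ✗
— 3 worlds.
For p & <>p:
s: p is F, <>p is T. ✗
t: p is T, <>p is F. ✗
u: p is F, <>p is F. ✗
v: p is F, <>p is T. ✗
w: p is F, <>p is F. ✗
x: p is F, <>p is F. ✗
y: p is T, <>p is F. ✗
— 0 worlds.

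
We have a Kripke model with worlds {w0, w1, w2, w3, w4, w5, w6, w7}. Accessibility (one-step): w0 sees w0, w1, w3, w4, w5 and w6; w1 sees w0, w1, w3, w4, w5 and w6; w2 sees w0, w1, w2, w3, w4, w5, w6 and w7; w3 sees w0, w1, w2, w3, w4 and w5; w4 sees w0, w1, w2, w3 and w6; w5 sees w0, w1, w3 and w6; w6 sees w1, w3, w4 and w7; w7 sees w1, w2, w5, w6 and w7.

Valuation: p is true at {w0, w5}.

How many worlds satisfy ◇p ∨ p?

7

w0: ◇p is T, p is T. ✓
w1: ◇p is T, p is F. ✓
w2: ◇p is T, p is F. ✓
w3: ◇p is T, p is F. ✓
w4: ◇p is T, p is F. ✓
w5: ◇p is T, p is T. ✓
w6: ◇p is F, p is F. ✗
w7: ◇p is T, p is F. ✓
Satisfying worlds: {w0, w1, w2, w3, w4, w5, w7}.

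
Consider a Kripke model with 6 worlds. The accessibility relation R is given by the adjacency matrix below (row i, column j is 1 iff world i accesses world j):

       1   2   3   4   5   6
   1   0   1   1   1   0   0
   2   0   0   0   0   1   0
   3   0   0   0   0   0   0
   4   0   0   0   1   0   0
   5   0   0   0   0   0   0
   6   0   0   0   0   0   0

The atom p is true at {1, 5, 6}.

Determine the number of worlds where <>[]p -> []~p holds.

1: <>[]p is T, []~p is T. ✓
2: <>[]p is T, []~p is F. ✗
3: <>[]p is F, []~p is T. ✓
4: <>[]p is F, []~p is T. ✓
5: <>[]p is F, []~p is T. ✓
6: <>[]p is F, []~p is T. ✓
Satisfying worlds: {1, 3, 4, 5, 6}.

5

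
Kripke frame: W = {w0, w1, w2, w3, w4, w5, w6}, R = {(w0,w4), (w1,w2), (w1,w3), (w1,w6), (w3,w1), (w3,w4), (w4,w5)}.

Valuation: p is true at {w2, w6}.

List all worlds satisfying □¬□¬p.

{w2, w5, w6}

w0: successors {w4}; ¬□¬p there: w4:F. ✗
w1: successors {w2, w3, w6}; ¬□¬p there: w2:F, w3:F, w6:F. ✗
w2: no successors, so □¬□¬p holds vacuously. ✓
w3: successors {w1, w4}; ¬□¬p there: w1:T, w4:F. ✗
w4: successors {w5}; ¬□¬p there: w5:F. ✗
w5: no successors, so □¬□¬p holds vacuously. ✓
w6: no successors, so □¬□¬p holds vacuously. ✓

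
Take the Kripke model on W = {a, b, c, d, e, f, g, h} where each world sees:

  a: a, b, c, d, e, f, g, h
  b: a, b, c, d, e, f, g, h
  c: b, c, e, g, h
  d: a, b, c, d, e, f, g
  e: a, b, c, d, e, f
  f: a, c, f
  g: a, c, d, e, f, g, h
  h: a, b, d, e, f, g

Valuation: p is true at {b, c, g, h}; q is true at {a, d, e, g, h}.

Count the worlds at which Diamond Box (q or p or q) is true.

a: successors {a, b, c, d, e, f, g, h}; Box (q or p or q) there: a:F, b:F, c:T, d:F, e:F, f:F, g:F, h:F. ✓
b: successors {a, b, c, d, e, f, g, h}; Box (q or p or q) there: a:F, b:F, c:T, d:F, e:F, f:F, g:F, h:F. ✓
c: successors {b, c, e, g, h}; Box (q or p or q) there: b:F, c:T, e:F, g:F, h:F. ✓
d: successors {a, b, c, d, e, f, g}; Box (q or p or q) there: a:F, b:F, c:T, d:F, e:F, f:F, g:F. ✓
e: successors {a, b, c, d, e, f}; Box (q or p or q) there: a:F, b:F, c:T, d:F, e:F, f:F. ✓
f: successors {a, c, f}; Box (q or p or q) there: a:F, c:T, f:F. ✓
g: successors {a, c, d, e, f, g, h}; Box (q or p or q) there: a:F, c:T, d:F, e:F, f:F, g:F, h:F. ✓
h: successors {a, b, d, e, f, g}; Box (q or p or q) there: a:F, b:F, d:F, e:F, f:F, g:F. ✗
Satisfying worlds: {a, b, c, d, e, f, g}.

7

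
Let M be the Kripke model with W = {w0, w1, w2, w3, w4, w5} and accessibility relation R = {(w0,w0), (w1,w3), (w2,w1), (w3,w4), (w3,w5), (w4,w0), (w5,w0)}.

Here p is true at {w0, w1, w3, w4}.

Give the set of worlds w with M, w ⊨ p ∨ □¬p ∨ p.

w0: p is T, □¬p ∨ p is T. ✓
w1: p is T, □¬p ∨ p is T. ✓
w2: p is F, □¬p ∨ p is F. ✗
w3: p is T, □¬p ∨ p is T. ✓
w4: p is T, □¬p ∨ p is T. ✓
w5: p is F, □¬p ∨ p is F. ✗

{w0, w1, w3, w4}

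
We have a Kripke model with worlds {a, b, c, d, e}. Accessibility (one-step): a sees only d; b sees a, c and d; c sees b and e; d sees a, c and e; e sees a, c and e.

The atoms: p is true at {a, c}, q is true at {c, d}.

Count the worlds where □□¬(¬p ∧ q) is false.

a: successors {d}; □¬(¬p ∧ q) there: d:T. ✓
b: successors {a, c, d}; □¬(¬p ∧ q) there: a:F, c:T, d:T. ✗
c: successors {b, e}; □¬(¬p ∧ q) there: b:F, e:T. ✗
d: successors {a, c, e}; □¬(¬p ∧ q) there: a:F, c:T, e:T. ✗
e: successors {a, c, e}; □¬(¬p ∧ q) there: a:F, c:T, e:T. ✗
Satisfying worlds: {a}.
So □□¬(¬p ∧ q) fails at the other 4 worlds.

4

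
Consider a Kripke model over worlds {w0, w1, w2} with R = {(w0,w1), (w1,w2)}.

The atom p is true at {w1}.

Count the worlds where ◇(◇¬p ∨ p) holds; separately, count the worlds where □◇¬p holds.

For ◇(◇¬p ∨ p):
w0: successors {w1}; ◇¬p ∨ p there: w1:T. ✓
w1: successors {w2}; ◇¬p ∨ p there: w2:F. ✗
w2: no successors, so ◇(◇¬p ∨ p) fails. ✗
— 1 world.
For □◇¬p:
w0: successors {w1}; ◇¬p there: w1:T. ✓
w1: successors {w2}; ◇¬p there: w2:F. ✗
w2: no successors, so □◇¬p holds vacuously. ✓
— 2 worlds.

1 and 2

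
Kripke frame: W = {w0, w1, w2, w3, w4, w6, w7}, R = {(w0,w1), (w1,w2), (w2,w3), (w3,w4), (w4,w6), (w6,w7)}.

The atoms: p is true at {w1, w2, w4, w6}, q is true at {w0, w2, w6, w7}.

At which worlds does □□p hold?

{w0, w2, w3, w6, w7}

w0: successors {w1}; □p there: w1:T. ✓
w1: successors {w2}; □p there: w2:F. ✗
w2: successors {w3}; □p there: w3:T. ✓
w3: successors {w4}; □p there: w4:T. ✓
w4: successors {w6}; □p there: w6:F. ✗
w6: successors {w7}; □p there: w7:T. ✓
w7: no successors, so □□p holds vacuously. ✓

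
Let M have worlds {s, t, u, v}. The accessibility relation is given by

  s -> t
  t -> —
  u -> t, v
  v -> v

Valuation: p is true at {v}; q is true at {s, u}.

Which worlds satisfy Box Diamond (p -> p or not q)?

s: successors {t}; Diamond (p -> p or not q) there: t:F. ✗
t: no successors, so Box Diamond (p -> p or not q) holds vacuously. ✓
u: successors {t, v}; Diamond (p -> p or not q) there: t:F, v:T. ✗
v: successors {v}; Diamond (p -> p or not q) there: v:T. ✓

{t, v}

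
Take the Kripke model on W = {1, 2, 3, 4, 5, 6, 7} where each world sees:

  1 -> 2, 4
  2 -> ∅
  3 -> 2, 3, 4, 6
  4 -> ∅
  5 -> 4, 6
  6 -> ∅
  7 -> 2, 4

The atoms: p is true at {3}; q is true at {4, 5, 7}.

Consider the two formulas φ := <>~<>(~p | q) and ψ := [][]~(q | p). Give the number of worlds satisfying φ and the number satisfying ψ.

For <>~<>(~p | q):
1: successors {2, 4}; ~<>(~p | q) there: 2:T, 4:T. ✓
2: no successors, so <>~<>(~p | q) fails. ✗
3: successors {2, 3, 4, 6}; ~<>(~p | q) there: 2:T, 3:F, 4:T, 6:T. ✓
4: no successors, so <>~<>(~p | q) fails. ✗
5: successors {4, 6}; ~<>(~p | q) there: 4:T, 6:T. ✓
6: no successors, so <>~<>(~p | q) fails. ✗
7: successors {2, 4}; ~<>(~p | q) there: 2:T, 4:T. ✓
— 4 worlds.
For [][]~(q | p):
1: successors {2, 4}; []~(q | p) there: 2:T, 4:T. ✓
2: no successors, so [][]~(q | p) holds vacuously. ✓
3: successors {2, 3, 4, 6}; []~(q | p) there: 2:T, 3:F, 4:T, 6:T. ✗
4: no successors, so [][]~(q | p) holds vacuously. ✓
5: successors {4, 6}; []~(q | p) there: 4:T, 6:T. ✓
6: no successors, so [][]~(q | p) holds vacuously. ✓
7: successors {2, 4}; []~(q | p) there: 2:T, 4:T. ✓
— 6 worlds.

4 and 6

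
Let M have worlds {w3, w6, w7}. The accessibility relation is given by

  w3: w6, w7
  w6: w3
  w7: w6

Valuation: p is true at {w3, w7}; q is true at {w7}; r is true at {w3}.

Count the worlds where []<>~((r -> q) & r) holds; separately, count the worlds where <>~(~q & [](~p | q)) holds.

For []<>~((r -> q) & r):
w3: successors {w6, w7}; <>~((r -> q) & r) there: w6:T, w7:T. ✓
w6: successors {w3}; <>~((r -> q) & r) there: w3:T. ✓
w7: successors {w6}; <>~((r -> q) & r) there: w6:T. ✓
— 3 worlds.
For <>~(~q & [](~p | q)):
w3: successors {w6, w7}; ~(~q & [](~p | q)) there: w6:T, w7:T. ✓
w6: successors {w3}; ~(~q & [](~p | q)) there: w3:F. ✗
w7: successors {w6}; ~(~q & [](~p | q)) there: w6:T. ✓
— 2 worlds.

3 and 2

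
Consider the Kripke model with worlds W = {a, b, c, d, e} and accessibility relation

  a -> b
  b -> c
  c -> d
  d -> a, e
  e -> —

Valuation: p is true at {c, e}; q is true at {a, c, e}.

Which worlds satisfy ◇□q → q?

{a, b, c, e}

a: ◇□q is T, q is T. ✓
b: ◇□q is F, q is F. ✓
c: ◇□q is T, q is T. ✓
d: ◇□q is T, q is F. ✗
e: ◇□q is F, q is T. ✓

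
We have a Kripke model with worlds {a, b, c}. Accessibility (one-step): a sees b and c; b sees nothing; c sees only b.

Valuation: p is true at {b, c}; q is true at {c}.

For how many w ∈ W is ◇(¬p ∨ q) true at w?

1

a: successors {b, c}; ¬p ∨ q there: b:F, c:T. ✓
b: no successors, so ◇(¬p ∨ q) fails. ✗
c: successors {b}; ¬p ∨ q there: b:F. ✗
Satisfying worlds: {a}.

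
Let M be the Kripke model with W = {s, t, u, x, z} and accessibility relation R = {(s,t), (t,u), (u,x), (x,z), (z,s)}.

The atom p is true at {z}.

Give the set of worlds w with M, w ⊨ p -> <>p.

s: p is F, <>p is F. ✓
t: p is F, <>p is F. ✓
u: p is F, <>p is F. ✓
x: p is F, <>p is T. ✓
z: p is T, <>p is F. ✗

{s, t, u, x}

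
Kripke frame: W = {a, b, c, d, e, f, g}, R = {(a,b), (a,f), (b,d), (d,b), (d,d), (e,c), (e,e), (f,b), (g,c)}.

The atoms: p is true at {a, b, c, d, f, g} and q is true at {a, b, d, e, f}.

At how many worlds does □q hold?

5

a: successors {b, f}; q there: b:T, f:T. ✓
b: successors {d}; q there: d:T. ✓
c: no successors, so □q holds vacuously. ✓
d: successors {b, d}; q there: b:T, d:T. ✓
e: successors {c, e}; q there: c:F, e:T. ✗
f: successors {b}; q there: b:T. ✓
g: successors {c}; q there: c:F. ✗
Satisfying worlds: {a, b, c, d, f}.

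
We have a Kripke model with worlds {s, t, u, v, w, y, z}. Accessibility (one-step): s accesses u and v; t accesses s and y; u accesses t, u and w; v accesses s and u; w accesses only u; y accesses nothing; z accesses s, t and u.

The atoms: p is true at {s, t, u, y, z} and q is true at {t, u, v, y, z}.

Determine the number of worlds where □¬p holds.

s: successors {u, v}; ¬p there: u:F, v:T. ✗
t: successors {s, y}; ¬p there: s:F, y:F. ✗
u: successors {t, u, w}; ¬p there: t:F, u:F, w:T. ✗
v: successors {s, u}; ¬p there: s:F, u:F. ✗
w: successors {u}; ¬p there: u:F. ✗
y: no successors, so □¬p holds vacuously. ✓
z: successors {s, t, u}; ¬p there: s:F, t:F, u:F. ✗
Satisfying worlds: {y}.

1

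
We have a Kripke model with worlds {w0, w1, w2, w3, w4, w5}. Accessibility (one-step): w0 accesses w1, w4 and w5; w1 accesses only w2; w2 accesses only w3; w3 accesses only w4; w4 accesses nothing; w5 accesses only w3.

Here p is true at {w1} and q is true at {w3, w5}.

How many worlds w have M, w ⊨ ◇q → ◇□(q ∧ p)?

w0: ◇q is T, ◇□(q ∧ p) is T. ✓
w1: ◇q is F, ◇□(q ∧ p) is F. ✓
w2: ◇q is T, ◇□(q ∧ p) is F. ✗
w3: ◇q is F, ◇□(q ∧ p) is T. ✓
w4: ◇q is F, ◇□(q ∧ p) is F. ✓
w5: ◇q is T, ◇□(q ∧ p) is F. ✗
Satisfying worlds: {w0, w1, w3, w4}.

4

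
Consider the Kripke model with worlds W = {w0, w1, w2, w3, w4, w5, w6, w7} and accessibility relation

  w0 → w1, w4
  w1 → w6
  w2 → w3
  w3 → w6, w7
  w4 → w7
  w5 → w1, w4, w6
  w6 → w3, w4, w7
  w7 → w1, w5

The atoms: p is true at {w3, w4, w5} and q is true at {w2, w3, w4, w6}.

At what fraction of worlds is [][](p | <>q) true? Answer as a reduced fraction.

1/4

w0: successors {w1, w4}; [](p | <>q) there: w1:T, w4:F. ✗
w1: successors {w6}; [](p | <>q) there: w6:F. ✗
w2: successors {w3}; [](p | <>q) there: w3:F. ✗
w3: successors {w6, w7}; [](p | <>q) there: w6:F, w7:T. ✗
w4: successors {w7}; [](p | <>q) there: w7:T. ✓
w5: successors {w1, w4, w6}; [](p | <>q) there: w1:T, w4:F, w6:F. ✗
w6: successors {w3, w4, w7}; [](p | <>q) there: w3:F, w4:F, w7:T. ✗
w7: successors {w1, w5}; [](p | <>q) there: w1:T, w5:T. ✓
That's 2 of 8 worlds, so 2/8 = 1/4.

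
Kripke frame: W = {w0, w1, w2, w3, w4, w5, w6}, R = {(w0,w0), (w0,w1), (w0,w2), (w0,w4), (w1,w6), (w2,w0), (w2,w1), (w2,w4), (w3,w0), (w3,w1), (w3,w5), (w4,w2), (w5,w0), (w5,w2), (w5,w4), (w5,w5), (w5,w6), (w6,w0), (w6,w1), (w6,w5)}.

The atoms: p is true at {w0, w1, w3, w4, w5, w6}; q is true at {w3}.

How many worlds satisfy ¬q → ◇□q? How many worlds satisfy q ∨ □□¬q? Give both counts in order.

1 and 7

For ¬q → ◇□q:
w0: ¬q is T, ◇□q is F. ✗
w1: ¬q is T, ◇□q is F. ✗
w2: ¬q is T, ◇□q is F. ✗
w3: ¬q is F, ◇□q is F. ✓
w4: ¬q is T, ◇□q is F. ✗
w5: ¬q is T, ◇□q is F. ✗
w6: ¬q is T, ◇□q is F. ✗
— 1 world.
For q ∨ □□¬q:
w0: q is F, □□¬q is T. ✓
w1: q is F, □□¬q is T. ✓
w2: q is F, □□¬q is T. ✓
w3: q is T, □□¬q is T. ✓
w4: q is F, □□¬q is T. ✓
w5: q is F, □□¬q is T. ✓
w6: q is F, □□¬q is T. ✓
— 7 worlds.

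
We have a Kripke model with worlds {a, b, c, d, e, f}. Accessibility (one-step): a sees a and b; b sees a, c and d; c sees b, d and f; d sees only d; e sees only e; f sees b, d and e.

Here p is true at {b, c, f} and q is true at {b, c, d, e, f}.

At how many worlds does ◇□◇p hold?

2

a: successors {a, b}; □◇p there: a:T, b:F. ✓
b: successors {a, c, d}; □◇p there: a:T, c:F, d:F. ✓
c: successors {b, d, f}; □◇p there: b:F, d:F, f:F. ✗
d: successors {d}; □◇p there: d:F. ✗
e: successors {e}; □◇p there: e:F. ✗
f: successors {b, d, e}; □◇p there: b:F, d:F, e:F. ✗
Satisfying worlds: {a, b}.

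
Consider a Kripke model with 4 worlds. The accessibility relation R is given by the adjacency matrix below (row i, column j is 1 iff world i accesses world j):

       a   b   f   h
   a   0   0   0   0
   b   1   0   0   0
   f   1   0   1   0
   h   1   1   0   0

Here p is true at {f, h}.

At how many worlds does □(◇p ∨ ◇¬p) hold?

1

a: no successors, so □(◇p ∨ ◇¬p) holds vacuously. ✓
b: successors {a}; ◇p ∨ ◇¬p there: a:F. ✗
f: successors {a, f}; ◇p ∨ ◇¬p there: a:F, f:T. ✗
h: successors {a, b}; ◇p ∨ ◇¬p there: a:F, b:T. ✗
Satisfying worlds: {a}.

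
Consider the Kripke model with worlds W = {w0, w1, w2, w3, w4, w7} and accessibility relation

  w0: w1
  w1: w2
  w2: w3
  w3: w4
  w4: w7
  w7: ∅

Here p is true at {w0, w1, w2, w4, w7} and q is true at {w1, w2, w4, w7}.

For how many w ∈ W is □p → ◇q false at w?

1

w0: □p is T, ◇q is T. ✓
w1: □p is T, ◇q is T. ✓
w2: □p is F, ◇q is F. ✓
w3: □p is T, ◇q is T. ✓
w4: □p is T, ◇q is T. ✓
w7: □p is T, ◇q is F. ✗
Satisfying worlds: {w0, w1, w2, w3, w4}.
So □p → ◇q fails at the other 1 world.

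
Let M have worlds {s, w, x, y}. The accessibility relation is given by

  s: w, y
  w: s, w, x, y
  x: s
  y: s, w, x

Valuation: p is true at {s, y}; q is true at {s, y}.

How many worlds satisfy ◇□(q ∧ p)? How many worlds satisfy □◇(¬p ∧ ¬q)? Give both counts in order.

2 and 2

For ◇□(q ∧ p):
s: successors {w, y}; □(q ∧ p) there: w:F, y:F. ✗
w: successors {s, w, x, y}; □(q ∧ p) there: s:F, w:F, x:T, y:F. ✓
x: successors {s}; □(q ∧ p) there: s:F. ✗
y: successors {s, w, x}; □(q ∧ p) there: s:F, w:F, x:T. ✓
— 2 worlds.
For □◇(¬p ∧ ¬q):
s: successors {w, y}; ◇(¬p ∧ ¬q) there: w:T, y:T. ✓
w: successors {s, w, x, y}; ◇(¬p ∧ ¬q) there: s:T, w:T, x:F, y:T. ✗
x: successors {s}; ◇(¬p ∧ ¬q) there: s:T. ✓
y: successors {s, w, x}; ◇(¬p ∧ ¬q) there: s:T, w:T, x:F. ✗
— 2 worlds.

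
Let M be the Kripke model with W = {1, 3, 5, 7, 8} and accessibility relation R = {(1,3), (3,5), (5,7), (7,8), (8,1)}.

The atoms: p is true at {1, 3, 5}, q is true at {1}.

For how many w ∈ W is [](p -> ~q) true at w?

1: successors {3}; p -> ~q there: 3:T. ✓
3: successors {5}; p -> ~q there: 5:T. ✓
5: successors {7}; p -> ~q there: 7:T. ✓
7: successors {8}; p -> ~q there: 8:T. ✓
8: successors {1}; p -> ~q there: 1:F. ✗
Satisfying worlds: {1, 3, 5, 7}.

4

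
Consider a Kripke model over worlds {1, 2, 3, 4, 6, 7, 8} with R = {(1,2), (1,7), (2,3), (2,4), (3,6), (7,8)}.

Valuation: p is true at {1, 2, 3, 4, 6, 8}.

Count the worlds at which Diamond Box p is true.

1: successors {2, 7}; Box p there: 2:T, 7:T. ✓
2: successors {3, 4}; Box p there: 3:T, 4:T. ✓
3: successors {6}; Box p there: 6:T. ✓
4: no successors, so Diamond Box p fails. ✗
6: no successors, so Diamond Box p fails. ✗
7: successors {8}; Box p there: 8:T. ✓
8: no successors, so Diamond Box p fails. ✗
Satisfying worlds: {1, 2, 3, 7}.

4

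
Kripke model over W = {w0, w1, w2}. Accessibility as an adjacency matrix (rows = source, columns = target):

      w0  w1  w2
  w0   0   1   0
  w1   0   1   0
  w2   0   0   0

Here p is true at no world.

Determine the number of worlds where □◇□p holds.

w0: successors {w1}; ◇□p there: w1:F. ✗
w1: successors {w1}; ◇□p there: w1:F. ✗
w2: no successors, so □◇□p holds vacuously. ✓
Satisfying worlds: {w2}.

1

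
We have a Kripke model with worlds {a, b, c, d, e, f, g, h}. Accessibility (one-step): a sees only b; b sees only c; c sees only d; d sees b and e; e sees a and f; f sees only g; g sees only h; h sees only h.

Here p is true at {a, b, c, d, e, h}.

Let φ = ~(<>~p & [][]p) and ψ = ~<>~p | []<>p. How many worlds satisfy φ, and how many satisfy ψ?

7 and 7

For ~(<>~p & [][]p):
a: <>~p & [][]p is F. ✓
b: <>~p & [][]p is F. ✓
c: <>~p & [][]p is F. ✓
d: <>~p & [][]p is F. ✓
e: <>~p & [][]p is F. ✓
f: <>~p & [][]p is T. ✗
g: <>~p & [][]p is F. ✓
h: <>~p & [][]p is F. ✓
— 7 worlds.
For ~<>~p | []<>p:
a: ~<>~p is T, []<>p is T. ✓
b: ~<>~p is T, []<>p is T. ✓
c: ~<>~p is T, []<>p is T. ✓
d: ~<>~p is T, []<>p is T. ✓
e: ~<>~p is F, []<>p is F. ✗
f: ~<>~p is F, []<>p is T. ✓
g: ~<>~p is T, []<>p is T. ✓
h: ~<>~p is T, []<>p is T. ✓
— 7 worlds.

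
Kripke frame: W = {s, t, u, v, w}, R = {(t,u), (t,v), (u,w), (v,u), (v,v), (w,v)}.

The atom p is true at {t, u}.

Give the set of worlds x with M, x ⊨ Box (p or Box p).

s: no successors, so Box (p or Box p) holds vacuously. ✓
t: successors {u, v}; p or Box p there: u:T, v:F. ✗
u: successors {w}; p or Box p there: w:F. ✗
v: successors {u, v}; p or Box p there: u:T, v:F. ✗
w: successors {v}; p or Box p there: v:F. ✗

{s}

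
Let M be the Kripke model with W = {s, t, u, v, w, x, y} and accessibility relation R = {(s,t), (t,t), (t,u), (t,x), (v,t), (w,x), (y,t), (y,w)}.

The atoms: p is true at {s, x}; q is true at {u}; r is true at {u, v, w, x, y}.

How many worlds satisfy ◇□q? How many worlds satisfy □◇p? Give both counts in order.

2 and 5

For ◇□q:
s: successors {t}; □q there: t:F. ✗
t: successors {t, u, x}; □q there: t:F, u:T, x:T. ✓
u: no successors, so ◇□q fails. ✗
v: successors {t}; □q there: t:F. ✗
w: successors {x}; □q there: x:T. ✓
x: no successors, so ◇□q fails. ✗
y: successors {t, w}; □q there: t:F, w:F. ✗
— 2 worlds.
For □◇p:
s: successors {t}; ◇p there: t:T. ✓
t: successors {t, u, x}; ◇p there: t:T, u:F, x:F. ✗
u: no successors, so □◇p holds vacuously. ✓
v: successors {t}; ◇p there: t:T. ✓
w: successors {x}; ◇p there: x:F. ✗
x: no successors, so □◇p holds vacuously. ✓
y: successors {t, w}; ◇p there: t:T, w:T. ✓
— 5 worlds.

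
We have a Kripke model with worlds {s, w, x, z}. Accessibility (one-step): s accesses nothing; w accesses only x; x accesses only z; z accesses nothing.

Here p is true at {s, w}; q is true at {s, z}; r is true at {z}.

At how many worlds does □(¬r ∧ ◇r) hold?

3

s: no successors, so □(¬r ∧ ◇r) holds vacuously. ✓
w: successors {x}; ¬r ∧ ◇r there: x:T. ✓
x: successors {z}; ¬r ∧ ◇r there: z:F. ✗
z: no successors, so □(¬r ∧ ◇r) holds vacuously. ✓
Satisfying worlds: {s, w, z}.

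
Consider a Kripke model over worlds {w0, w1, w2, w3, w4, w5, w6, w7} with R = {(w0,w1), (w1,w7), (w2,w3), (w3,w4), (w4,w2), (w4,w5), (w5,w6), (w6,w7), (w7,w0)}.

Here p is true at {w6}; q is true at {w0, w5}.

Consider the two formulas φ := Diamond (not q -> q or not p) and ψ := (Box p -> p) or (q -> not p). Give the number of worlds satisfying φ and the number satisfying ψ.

For Diamond (not q -> q or not p):
w0: successors {w1}; not q -> q or not p there: w1:T. ✓
w1: successors {w7}; not q -> q or not p there: w7:T. ✓
w2: successors {w3}; not q -> q or not p there: w3:T. ✓
w3: successors {w4}; not q -> q or not p there: w4:T. ✓
w4: successors {w2, w5}; not q -> q or not p there: w2:T, w5:T. ✓
w5: successors {w6}; not q -> q or not p there: w6:F. ✗
w6: successors {w7}; not q -> q or not p there: w7:T. ✓
w7: successors {w0}; not q -> q or not p there: w0:T. ✓
— 7 worlds.
For (Box p -> p) or (q -> not p):
w0: Box p -> p is T, q -> not p is T. ✓
w1: Box p -> p is T, q -> not p is T. ✓
w2: Box p -> p is T, q -> not p is T. ✓
w3: Box p -> p is T, q -> not p is T. ✓
w4: Box p -> p is T, q -> not p is T. ✓
w5: Box p -> p is F, q -> not p is T. ✓
w6: Box p -> p is T, q -> not p is T. ✓
w7: Box p -> p is T, q -> not p is T. ✓
— 8 worlds.

7 and 8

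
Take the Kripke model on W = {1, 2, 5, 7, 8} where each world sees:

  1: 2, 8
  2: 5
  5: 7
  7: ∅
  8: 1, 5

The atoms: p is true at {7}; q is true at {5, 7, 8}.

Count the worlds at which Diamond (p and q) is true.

1: successors {2, 8}; p and q there: 2:F, 8:F. ✗
2: successors {5}; p and q there: 5:F. ✗
5: successors {7}; p and q there: 7:T. ✓
7: no successors, so Diamond (p and q) fails. ✗
8: successors {1, 5}; p and q there: 1:F, 5:F. ✗
Satisfying worlds: {5}.

1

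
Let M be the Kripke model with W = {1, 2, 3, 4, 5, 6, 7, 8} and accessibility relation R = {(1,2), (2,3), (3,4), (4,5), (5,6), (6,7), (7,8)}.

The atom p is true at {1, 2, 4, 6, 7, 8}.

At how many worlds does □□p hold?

1: successors {2}; □p there: 2:F. ✗
2: successors {3}; □p there: 3:T. ✓
3: successors {4}; □p there: 4:F. ✗
4: successors {5}; □p there: 5:T. ✓
5: successors {6}; □p there: 6:T. ✓
6: successors {7}; □p there: 7:T. ✓
7: successors {8}; □p there: 8:T. ✓
8: no successors, so □□p holds vacuously. ✓
Satisfying worlds: {2, 4, 5, 6, 7, 8}.

6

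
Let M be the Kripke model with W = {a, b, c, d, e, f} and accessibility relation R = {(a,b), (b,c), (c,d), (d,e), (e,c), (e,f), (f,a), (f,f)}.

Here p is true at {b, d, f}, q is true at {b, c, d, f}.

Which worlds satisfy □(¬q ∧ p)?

a: successors {b}; ¬q ∧ p there: b:F. ✗
b: successors {c}; ¬q ∧ p there: c:F. ✗
c: successors {d}; ¬q ∧ p there: d:F. ✗
d: successors {e}; ¬q ∧ p there: e:F. ✗
e: successors {c, f}; ¬q ∧ p there: c:F, f:F. ✗
f: successors {a, f}; ¬q ∧ p there: a:F, f:F. ✗

∅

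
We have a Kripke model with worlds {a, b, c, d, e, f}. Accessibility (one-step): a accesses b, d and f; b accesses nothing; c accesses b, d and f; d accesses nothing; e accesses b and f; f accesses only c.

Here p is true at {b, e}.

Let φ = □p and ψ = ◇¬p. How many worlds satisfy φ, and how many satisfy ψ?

For □p:
a: successors {b, d, f}; p there: b:T, d:F, f:F. ✗
b: no successors, so □p holds vacuously. ✓
c: successors {b, d, f}; p there: b:T, d:F, f:F. ✗
d: no successors, so □p holds vacuously. ✓
e: successors {b, f}; p there: b:T, f:F. ✗
f: successors {c}; p there: c:F. ✗
— 2 worlds.
For ◇¬p:
a: successors {b, d, f}; ¬p there: b:F, d:T, f:T. ✓
b: no successors, so ◇¬p fails. ✗
c: successors {b, d, f}; ¬p there: b:F, d:T, f:T. ✓
d: no successors, so ◇¬p fails. ✗
e: successors {b, f}; ¬p there: b:F, f:T. ✓
f: successors {c}; ¬p there: c:T. ✓
— 4 worlds.

2 and 4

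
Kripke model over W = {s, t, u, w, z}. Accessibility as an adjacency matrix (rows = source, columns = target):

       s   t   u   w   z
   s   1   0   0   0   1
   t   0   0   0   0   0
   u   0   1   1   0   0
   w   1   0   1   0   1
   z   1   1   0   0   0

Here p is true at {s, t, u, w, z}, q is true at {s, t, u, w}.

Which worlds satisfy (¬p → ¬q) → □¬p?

s: ¬p → ¬q is T, □¬p is F. ✗
t: ¬p → ¬q is T, □¬p is T. ✓
u: ¬p → ¬q is T, □¬p is F. ✗
w: ¬p → ¬q is T, □¬p is F. ✗
z: ¬p → ¬q is T, □¬p is F. ✗

{t}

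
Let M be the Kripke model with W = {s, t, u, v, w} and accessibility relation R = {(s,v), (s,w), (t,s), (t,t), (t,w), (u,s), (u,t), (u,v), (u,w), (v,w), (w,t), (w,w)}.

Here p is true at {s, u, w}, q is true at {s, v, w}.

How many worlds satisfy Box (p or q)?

2

s: successors {v, w}; p or q there: v:T, w:T. ✓
t: successors {s, t, w}; p or q there: s:T, t:F, w:T. ✗
u: successors {s, t, v, w}; p or q there: s:T, t:F, v:T, w:T. ✗
v: successors {w}; p or q there: w:T. ✓
w: successors {t, w}; p or q there: t:F, w:T. ✗
Satisfying worlds: {s, v}.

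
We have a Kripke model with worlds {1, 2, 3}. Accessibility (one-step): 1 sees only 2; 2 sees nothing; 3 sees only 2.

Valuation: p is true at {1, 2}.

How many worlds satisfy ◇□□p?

1: successors {2}; □□p there: 2:T. ✓
2: no successors, so ◇□□p fails. ✗
3: successors {2}; □□p there: 2:T. ✓
Satisfying worlds: {1, 3}.

2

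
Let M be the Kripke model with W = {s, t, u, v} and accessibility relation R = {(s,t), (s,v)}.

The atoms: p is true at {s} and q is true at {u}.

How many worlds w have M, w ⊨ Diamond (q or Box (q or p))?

1

s: successors {t, v}; q or Box (q or p) there: t:T, v:T. ✓
t: no successors, so Diamond (q or Box (q or p)) fails. ✗
u: no successors, so Diamond (q or Box (q or p)) fails. ✗
v: no successors, so Diamond (q or Box (q or p)) fails. ✗
Satisfying worlds: {s}.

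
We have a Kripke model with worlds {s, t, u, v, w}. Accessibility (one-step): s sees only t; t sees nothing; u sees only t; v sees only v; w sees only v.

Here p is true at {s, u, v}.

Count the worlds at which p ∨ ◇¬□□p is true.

3

s: p is T, ◇¬□□p is F. ✓
t: p is F, ◇¬□□p is F. ✗
u: p is T, ◇¬□□p is F. ✓
v: p is T, ◇¬□□p is F. ✓
w: p is F, ◇¬□□p is F. ✗
Satisfying worlds: {s, u, v}.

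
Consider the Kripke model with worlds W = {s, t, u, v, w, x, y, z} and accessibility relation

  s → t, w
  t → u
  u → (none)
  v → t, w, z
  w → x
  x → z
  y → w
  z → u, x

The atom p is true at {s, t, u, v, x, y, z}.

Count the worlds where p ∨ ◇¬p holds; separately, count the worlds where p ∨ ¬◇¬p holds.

For p ∨ ◇¬p:
s: p is T, ◇¬p is T. ✓
t: p is T, ◇¬p is F. ✓
u: p is T, ◇¬p is F. ✓
v: p is T, ◇¬p is T. ✓
w: p is F, ◇¬p is F. ✗
x: p is T, ◇¬p is F. ✓
y: p is T, ◇¬p is T. ✓
z: p is T, ◇¬p is F. ✓
— 7 worlds.
For p ∨ ¬◇¬p:
s: p is T, ¬◇¬p is F. ✓
t: p is T, ¬◇¬p is T. ✓
u: p is T, ¬◇¬p is T. ✓
v: p is T, ¬◇¬p is F. ✓
w: p is F, ¬◇¬p is T. ✓
x: p is T, ¬◇¬p is T. ✓
y: p is T, ¬◇¬p is F. ✓
z: p is T, ¬◇¬p is T. ✓
— 8 worlds.

7 and 8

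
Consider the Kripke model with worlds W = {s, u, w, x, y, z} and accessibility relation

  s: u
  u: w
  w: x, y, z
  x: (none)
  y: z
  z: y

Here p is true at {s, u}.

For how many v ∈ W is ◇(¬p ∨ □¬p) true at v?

5

s: successors {u}; ¬p ∨ □¬p there: u:T. ✓
u: successors {w}; ¬p ∨ □¬p there: w:T. ✓
w: successors {x, y, z}; ¬p ∨ □¬p there: x:T, y:T, z:T. ✓
x: no successors, so ◇(¬p ∨ □¬p) fails. ✗
y: successors {z}; ¬p ∨ □¬p there: z:T. ✓
z: successors {y}; ¬p ∨ □¬p there: y:T. ✓
Satisfying worlds: {s, u, w, y, z}.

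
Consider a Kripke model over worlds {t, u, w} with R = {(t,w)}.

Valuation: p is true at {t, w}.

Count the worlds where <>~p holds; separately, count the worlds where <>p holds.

For <>~p:
t: successors {w}; ~p there: w:F. ✗
u: no successors, so <>~p fails. ✗
w: no successors, so <>~p fails. ✗
— 0 worlds.
For <>p:
t: successors {w}; p there: w:T. ✓
u: no successors, so <>p fails. ✗
w: no successors, so <>p fails. ✗
— 1 world.

0 and 1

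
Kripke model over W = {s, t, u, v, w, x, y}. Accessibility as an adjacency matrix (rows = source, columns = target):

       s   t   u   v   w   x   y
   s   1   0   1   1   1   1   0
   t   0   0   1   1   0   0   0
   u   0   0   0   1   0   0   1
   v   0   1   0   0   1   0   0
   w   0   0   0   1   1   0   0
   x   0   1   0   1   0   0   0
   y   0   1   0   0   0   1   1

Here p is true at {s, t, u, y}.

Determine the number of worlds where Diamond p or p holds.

6

s: Diamond p is T, p is T. ✓
t: Diamond p is T, p is T. ✓
u: Diamond p is T, p is T. ✓
v: Diamond p is T, p is F. ✓
w: Diamond p is F, p is F. ✗
x: Diamond p is T, p is F. ✓
y: Diamond p is T, p is T. ✓
Satisfying worlds: {s, t, u, v, x, y}.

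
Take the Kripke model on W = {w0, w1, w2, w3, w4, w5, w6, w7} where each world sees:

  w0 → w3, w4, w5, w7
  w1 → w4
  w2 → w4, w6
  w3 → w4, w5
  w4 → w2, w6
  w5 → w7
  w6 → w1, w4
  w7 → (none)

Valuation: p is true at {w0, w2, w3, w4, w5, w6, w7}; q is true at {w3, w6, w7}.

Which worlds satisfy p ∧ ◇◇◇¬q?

{w0, w2, w3, w4, w6}

w0: p is T, ◇◇◇¬q is T. ✓
w1: p is F, ◇◇◇¬q is T. ✗
w2: p is T, ◇◇◇¬q is T. ✓
w3: p is T, ◇◇◇¬q is T. ✓
w4: p is T, ◇◇◇¬q is T. ✓
w5: p is T, ◇◇◇¬q is F. ✗
w6: p is T, ◇◇◇¬q is T. ✓
w7: p is T, ◇◇◇¬q is F. ✗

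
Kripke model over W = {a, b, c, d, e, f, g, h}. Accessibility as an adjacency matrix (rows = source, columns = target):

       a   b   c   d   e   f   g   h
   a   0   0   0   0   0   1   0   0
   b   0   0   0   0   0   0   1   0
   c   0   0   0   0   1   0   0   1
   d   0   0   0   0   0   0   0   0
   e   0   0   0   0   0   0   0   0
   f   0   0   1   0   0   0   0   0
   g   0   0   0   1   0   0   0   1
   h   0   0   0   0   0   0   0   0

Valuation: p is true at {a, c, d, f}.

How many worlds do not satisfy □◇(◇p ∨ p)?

3

a: successors {f}; ◇(◇p ∨ p) there: f:T. ✓
b: successors {g}; ◇(◇p ∨ p) there: g:T. ✓
c: successors {e, h}; ◇(◇p ∨ p) there: e:F, h:F. ✗
d: no successors, so □◇(◇p ∨ p) holds vacuously. ✓
e: no successors, so □◇(◇p ∨ p) holds vacuously. ✓
f: successors {c}; ◇(◇p ∨ p) there: c:F. ✗
g: successors {d, h}; ◇(◇p ∨ p) there: d:F, h:F. ✗
h: no successors, so □◇(◇p ∨ p) holds vacuously. ✓
Satisfying worlds: {a, b, d, e, h}.
So □◇(◇p ∨ p) fails at the other 3 worlds.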